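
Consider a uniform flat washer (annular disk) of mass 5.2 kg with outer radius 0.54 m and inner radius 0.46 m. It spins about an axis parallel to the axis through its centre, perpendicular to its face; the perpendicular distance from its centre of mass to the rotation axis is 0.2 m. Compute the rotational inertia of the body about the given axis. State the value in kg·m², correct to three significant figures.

I_cm = (1/2)M(R²+r²) = (1/2)(5.2)[(0.54)² + (0.46)²] = 1.3083 kg·m²; centre at d = 0.2 m, so the parallel axis theorem gives I = 1.3083 + (5.2)(0.2)² = 1.5163 kg·m².

1.52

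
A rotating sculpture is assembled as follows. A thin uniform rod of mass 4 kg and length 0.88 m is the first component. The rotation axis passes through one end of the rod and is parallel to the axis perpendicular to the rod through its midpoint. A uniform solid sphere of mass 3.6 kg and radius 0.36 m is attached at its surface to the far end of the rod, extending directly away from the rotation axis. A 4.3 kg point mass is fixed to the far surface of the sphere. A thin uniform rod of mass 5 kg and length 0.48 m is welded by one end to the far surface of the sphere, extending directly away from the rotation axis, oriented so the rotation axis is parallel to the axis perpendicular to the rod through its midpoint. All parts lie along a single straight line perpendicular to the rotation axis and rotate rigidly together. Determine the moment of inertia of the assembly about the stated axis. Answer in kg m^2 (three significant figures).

34.8

Thin rod: I_cm = (1/12)ML² = (1/12)(4)(0.88)² = 0.25813 kg m^2; centre at d = 0.44 m, so the parallel axis theorem gives I = 0.25813 + (4)(0.44)² = 1.0325 kg m^2.
Solid sphere: I_cm = (2/5)MR² = (2/5)(3.6)(0.36)² = 0.18662 kg m^2; centre at d = 0.44 + 0.44 + 0.36 = 1.24 m, so the parallel axis theorem gives I = 0.18662 + (3.6)(1.24)² = 5.722 kg m^2.
Point mass: I_cm = 0; centre at d = 0.44 + 0.44 + 0.36 + 0.36 = 1.6 m, so the parallel axis theorem gives I = 0 + (4.3)(1.6)² = 11.008 kg m^2.
Thin rod: I_cm = (1/12)ML² = (1/12)(5)(0.48)² = 0.096 kg m^2; centre at d = 0.44 + 0.44 + 0.36 + 0.36 + 0.24 = 1.84 m, so the parallel axis theorem gives I = 0.096 + (5)(1.84)² = 17.024 kg m^2.
Total I = 1.0325 + 5.722 + 11.008 + 17.024 = 34.787 kg m^2.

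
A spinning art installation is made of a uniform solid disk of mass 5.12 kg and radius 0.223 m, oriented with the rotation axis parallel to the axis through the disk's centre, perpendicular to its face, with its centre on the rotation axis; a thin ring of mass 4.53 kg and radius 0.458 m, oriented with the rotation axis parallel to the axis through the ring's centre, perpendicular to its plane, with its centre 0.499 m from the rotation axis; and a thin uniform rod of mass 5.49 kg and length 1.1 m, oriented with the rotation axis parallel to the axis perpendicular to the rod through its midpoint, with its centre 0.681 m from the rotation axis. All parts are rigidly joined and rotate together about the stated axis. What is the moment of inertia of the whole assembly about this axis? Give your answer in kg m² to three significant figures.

Solid disk: I_cm = (1/2)MR² = (1/2)(5.12)(0.223)² = 0.12731 kg m²; axis through the centre, so I = 0.12731 kg m².
Thin ring: I_cm = MR² = (4.53)(0.458)² = 0.95023 kg m²; centre at d = 0.499 m, so the parallel axis theorem gives I = 0.95023 + (4.53)(0.499)² = 2.0782 kg m².
Thin rod: I_cm = (1/12)ML² = (1/12)(5.49)(1.1)² = 0.55358 kg m²; centre at d = 0.681 m, so the parallel axis theorem gives I = 0.55358 + (5.49)(0.681)² = 3.0996 kg m².
Total I = 0.12731 + 2.0782 + 3.0996 = 5.3051 kg m².

5.31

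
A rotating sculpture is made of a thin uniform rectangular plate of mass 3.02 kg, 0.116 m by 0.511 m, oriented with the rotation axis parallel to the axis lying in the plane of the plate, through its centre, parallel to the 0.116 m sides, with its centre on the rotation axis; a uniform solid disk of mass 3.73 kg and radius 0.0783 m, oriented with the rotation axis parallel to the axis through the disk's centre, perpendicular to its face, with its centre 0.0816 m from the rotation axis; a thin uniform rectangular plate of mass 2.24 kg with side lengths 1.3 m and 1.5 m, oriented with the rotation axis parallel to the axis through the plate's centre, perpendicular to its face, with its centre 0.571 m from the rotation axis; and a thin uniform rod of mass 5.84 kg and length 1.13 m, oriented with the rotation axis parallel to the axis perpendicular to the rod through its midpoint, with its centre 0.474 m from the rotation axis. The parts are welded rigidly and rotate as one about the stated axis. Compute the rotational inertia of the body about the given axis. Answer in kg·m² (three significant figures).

3.50

Rectangular plate: I_cm = (1/12)Mb² = (1/12)(3.02)(0.511)² = 0.065715 kg·m²; axis through the centre, so I = 0.065715 kg·m².
Solid disk: I_cm = (1/2)MR² = (1/2)(3.73)(0.0783)² = 0.011434 kg·m²; centre at d = 0.0816 m, so the parallel axis theorem gives I = 0.011434 + (3.73)(0.0816)² = 0.036271 kg·m².
Rectangular plate: I_cm = (1/12)M(a²+b²) = (1/12)(2.24)[(1.3)² + (1.5)²] = 0.73547 kg·m²; centre at d = 0.571 m, so the parallel axis theorem gives I = 0.73547 + (2.24)(0.571)² = 1.4658 kg·m².
Thin rod: I_cm = (1/12)ML² = (1/12)(5.84)(1.13)² = 0.62142 kg·m²; centre at d = 0.474 m, so the parallel axis theorem gives I = 0.62142 + (5.84)(0.474)² = 1.9335 kg·m².
Total I = 0.065715 + 0.036271 + 1.4658 + 1.9335 = 3.5013 kg·m².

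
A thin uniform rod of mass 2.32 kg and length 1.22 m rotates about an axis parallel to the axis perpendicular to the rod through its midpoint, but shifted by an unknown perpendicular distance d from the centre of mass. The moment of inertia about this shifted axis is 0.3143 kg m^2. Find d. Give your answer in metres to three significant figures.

0.107

About the centre-of-mass axis, I_cm = (1/12)ML² = (1/12)(2.32)(1.22)² = 0.28776 kg m^2.
Parallel axis theorem: I = I_cm + Md², so Md² = 0.3143 − 0.28776 = 0.026543 kg m^2.
d = √(0.026543 / 2.32) = 0.10696 m.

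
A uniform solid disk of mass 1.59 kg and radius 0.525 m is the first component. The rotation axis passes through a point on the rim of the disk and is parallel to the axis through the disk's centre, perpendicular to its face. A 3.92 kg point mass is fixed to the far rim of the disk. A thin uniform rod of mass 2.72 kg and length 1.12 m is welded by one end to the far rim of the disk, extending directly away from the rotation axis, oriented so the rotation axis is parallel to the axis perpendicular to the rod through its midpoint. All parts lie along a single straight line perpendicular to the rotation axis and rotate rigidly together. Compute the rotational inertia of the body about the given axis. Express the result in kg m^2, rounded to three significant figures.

12.3

Solid disk: I_cm = (1/2)MR² = (1/2)(1.59)(0.525)² = 0.21912 kg m^2; centre at d = 0.525 m, so I = I_cm + Md² gives I = 0.21912 + (1.59)(0.525)² = 0.65737 kg m^2.
Point mass: I_cm = 0; centre at d = 0.525 + 0.525 = 1.05 m, so I = I_cm + Md² gives I = 0 + (3.92)(1.05)² = 4.3218 kg m^2.
Thin rod: I_cm = (1/12)ML² = (1/12)(2.72)(1.12)² = 0.28433 kg m^2; centre at d = 0.525 + 0.525 + 0.56 = 1.61 m, so I = I_cm + Md² gives I = 0.28433 + (2.72)(1.61)² = 7.3348 kg m^2.
Total I = 0.65737 + 4.3218 + 7.3348 = 12.314 kg m^2.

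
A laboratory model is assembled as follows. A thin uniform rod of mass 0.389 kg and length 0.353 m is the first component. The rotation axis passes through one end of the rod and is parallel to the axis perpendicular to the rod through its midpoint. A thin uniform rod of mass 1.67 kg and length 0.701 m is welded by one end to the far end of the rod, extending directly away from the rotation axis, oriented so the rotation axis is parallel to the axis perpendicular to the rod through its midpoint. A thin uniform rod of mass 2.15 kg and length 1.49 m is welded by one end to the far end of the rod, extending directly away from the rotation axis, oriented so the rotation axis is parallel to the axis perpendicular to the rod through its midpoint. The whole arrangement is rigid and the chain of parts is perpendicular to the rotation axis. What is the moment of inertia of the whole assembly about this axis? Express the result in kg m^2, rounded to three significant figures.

8.27

Thin rod: I_cm = (1/12)ML² = (1/12)(0.389)(0.353)² = 0.0040394 kg m^2; centre at d = 0.1765 m, so I = I_cm + Md² gives I = 0.0040394 + (0.389)(0.1765)² = 0.016158 kg m^2.
Thin rod: I_cm = (1/12)ML² = (1/12)(1.67)(0.701)² = 0.068387 kg m^2; centre at d = 0.1765 + 0.1765 + 0.3505 = 0.7035 m, so I = I_cm + Md² gives I = 0.068387 + (1.67)(0.7035)² = 0.89489 kg m^2.
Thin rod: I_cm = (1/12)ML² = (1/12)(2.15)(1.49)² = 0.39777 kg m^2; centre at d = 0.1765 + 0.1765 + 0.3505 + 0.3505 + 0.745 = 1.799 m, so I = I_cm + Md² gives I = 0.39777 + (2.15)(1.799)² = 7.356 kg m^2.
Total I = 0.016158 + 0.89489 + 7.356 = 8.2671 kg m^2.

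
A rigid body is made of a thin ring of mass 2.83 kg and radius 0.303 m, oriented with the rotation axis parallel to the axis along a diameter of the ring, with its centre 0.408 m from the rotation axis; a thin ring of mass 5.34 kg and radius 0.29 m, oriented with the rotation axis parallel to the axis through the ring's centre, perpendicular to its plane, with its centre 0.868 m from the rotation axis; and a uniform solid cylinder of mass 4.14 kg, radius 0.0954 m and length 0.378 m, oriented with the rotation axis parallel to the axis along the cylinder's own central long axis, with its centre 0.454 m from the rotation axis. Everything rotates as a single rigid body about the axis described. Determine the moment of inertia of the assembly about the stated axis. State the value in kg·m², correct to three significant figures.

5.95

Thin ring: I_cm = (1/2)MR² = (1/2)(2.83)(0.303)² = 0.12991 kg·m²; centre at d = 0.408 m, so I = I_cm + Md² gives I = 0.12991 + (2.83)(0.408)² = 0.601 kg·m².
Thin ring: I_cm = MR² = (5.34)(0.29)² = 0.44909 kg·m²; centre at d = 0.868 m, so I = I_cm + Md² gives I = 0.44909 + (5.34)(0.868)² = 4.4724 kg·m².
Solid cylinder: I_cm = (1/2)MR² = (1/2)(4.14)(0.0954)² = 0.018839 kg·m²; centre at d = 0.454 m, so I = I_cm + Md² gives I = 0.018839 + (4.14)(0.454)² = 0.87216 kg·m².
Total I = 0.601 + 4.4724 + 0.87216 = 5.9455 kg·m².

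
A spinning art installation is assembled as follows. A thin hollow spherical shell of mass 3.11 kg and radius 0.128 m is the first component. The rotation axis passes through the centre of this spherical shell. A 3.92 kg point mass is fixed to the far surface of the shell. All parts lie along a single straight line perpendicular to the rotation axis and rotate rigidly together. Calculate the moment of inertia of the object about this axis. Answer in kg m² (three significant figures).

Spherical shell: I_cm = (2/3)MR² = (2/3)(3.11)(0.128)² = 0.033969 kg m²; axis through the centre, so I = 0.033969 kg m².
Point mass: I_cm = 0; centre at d = 0.128 m, so the parallel axis theorem gives I = 0 + (3.92)(0.128)² = 0.064225 kg m².
Total I = 0.033969 + 0.064225 = 0.098195 kg m².

0.0982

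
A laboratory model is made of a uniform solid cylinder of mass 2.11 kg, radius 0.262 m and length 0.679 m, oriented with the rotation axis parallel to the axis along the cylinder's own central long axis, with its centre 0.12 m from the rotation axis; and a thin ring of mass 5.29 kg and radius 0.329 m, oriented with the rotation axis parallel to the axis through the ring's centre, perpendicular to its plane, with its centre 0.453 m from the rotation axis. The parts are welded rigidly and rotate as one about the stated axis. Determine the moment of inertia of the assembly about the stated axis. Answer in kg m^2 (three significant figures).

Solid cylinder: I_cm = (1/2)MR² = (1/2)(2.11)(0.262)² = 0.072419 kg m^2; centre at d = 0.12 m, so the parallel axis theorem gives I = 0.072419 + (2.11)(0.12)² = 0.1028 kg m^2.
Thin ring: I_cm = MR² = (5.29)(0.329)² = 0.57259 kg m^2; centre at d = 0.453 m, so the parallel axis theorem gives I = 0.57259 + (5.29)(0.453)² = 1.6582 kg m^2.
Total I = 0.1028 + 1.6582 = 1.761 kg m^2.

1.76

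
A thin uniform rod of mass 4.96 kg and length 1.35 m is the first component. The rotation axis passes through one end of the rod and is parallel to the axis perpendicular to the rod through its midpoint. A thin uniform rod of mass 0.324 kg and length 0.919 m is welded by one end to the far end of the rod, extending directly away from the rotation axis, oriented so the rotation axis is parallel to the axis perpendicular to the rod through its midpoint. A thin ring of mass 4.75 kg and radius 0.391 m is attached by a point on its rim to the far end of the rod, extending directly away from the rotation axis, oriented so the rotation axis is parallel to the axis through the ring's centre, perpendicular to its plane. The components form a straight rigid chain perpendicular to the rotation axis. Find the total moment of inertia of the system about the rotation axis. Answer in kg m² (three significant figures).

38.4

Thin rod: I_cm = (1/12)ML² = (1/12)(4.96)(1.35)² = 0.7533 kg m²; centre at d = 0.675 m, so I = I_cm + Md² gives I = 0.7533 + (4.96)(0.675)² = 3.0132 kg m².
Thin rod: I_cm = (1/12)ML² = (1/12)(0.324)(0.919)² = 0.022803 kg m²; centre at d = 0.675 + 0.675 + 0.4595 = 1.8095 m, so I = I_cm + Md² gives I = 0.022803 + (0.324)(1.8095)² = 1.0837 kg m².
Thin ring: I_cm = MR² = (4.75)(0.391)² = 0.72618 kg m²; centre at d = 0.675 + 0.675 + 0.4595 + 0.4595 + 0.391 = 2.66 m, so I = I_cm + Md² gives I = 0.72618 + (4.75)(2.66)² = 34.335 kg m².
Total I = 3.0132 + 1.0837 + 34.335 = 38.432 kg m².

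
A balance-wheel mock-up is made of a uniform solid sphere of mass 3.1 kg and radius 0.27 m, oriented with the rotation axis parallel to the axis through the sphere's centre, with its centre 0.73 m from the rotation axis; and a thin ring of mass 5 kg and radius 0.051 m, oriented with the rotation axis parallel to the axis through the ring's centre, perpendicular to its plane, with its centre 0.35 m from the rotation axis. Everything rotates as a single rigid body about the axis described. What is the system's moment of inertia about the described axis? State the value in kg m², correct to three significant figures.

Solid sphere: I_cm = (2/5)MR² = (2/5)(3.1)(0.27)² = 0.090396 kg m²; centre at d = 0.73 m, so the parallel axis theorem gives I = 0.090396 + (3.1)(0.73)² = 1.7424 kg m².
Thin ring: I_cm = MR² = (5)(0.051)² = 0.013005 kg m²; centre at d = 0.35 m, so the parallel axis theorem gives I = 0.013005 + (5)(0.35)² = 0.6255 kg m².
Total I = 1.7424 + 0.6255 = 2.3679 kg m².

2.37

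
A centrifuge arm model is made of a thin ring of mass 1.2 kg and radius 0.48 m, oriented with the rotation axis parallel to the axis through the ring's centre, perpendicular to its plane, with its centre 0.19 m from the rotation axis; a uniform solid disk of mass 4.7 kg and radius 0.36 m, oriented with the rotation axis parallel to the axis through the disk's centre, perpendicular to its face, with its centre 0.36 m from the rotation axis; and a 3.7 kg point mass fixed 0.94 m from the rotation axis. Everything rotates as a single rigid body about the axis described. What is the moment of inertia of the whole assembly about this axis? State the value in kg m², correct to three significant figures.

4.50

Thin ring: I_cm = MR² = (1.2)(0.48)² = 0.27648 kg m²; centre at d = 0.19 m, so I = I_cm + Md² gives I = 0.27648 + (1.2)(0.19)² = 0.3198 kg m².
Solid disk: I_cm = (1/2)MR² = (1/2)(4.7)(0.36)² = 0.30456 kg m²; centre at d = 0.36 m, so I = I_cm + Md² gives I = 0.30456 + (4.7)(0.36)² = 0.91368 kg m².
Point mass: I_cm = 0; centre at d = 0.94 m, so I = I_cm + Md² gives I = 0 + (3.7)(0.94)² = 3.2693 kg m².
Total I = 0.3198 + 0.91368 + 3.2693 = 4.5028 kg m².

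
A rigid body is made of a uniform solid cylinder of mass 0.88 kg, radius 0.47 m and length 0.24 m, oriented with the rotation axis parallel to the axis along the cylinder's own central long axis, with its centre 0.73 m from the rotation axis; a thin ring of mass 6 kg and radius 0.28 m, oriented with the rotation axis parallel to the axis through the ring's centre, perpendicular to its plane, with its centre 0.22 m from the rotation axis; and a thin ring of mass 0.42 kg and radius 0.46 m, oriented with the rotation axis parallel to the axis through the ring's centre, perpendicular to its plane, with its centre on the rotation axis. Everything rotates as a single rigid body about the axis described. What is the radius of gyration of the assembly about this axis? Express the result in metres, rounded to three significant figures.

Solid cylinder: I_cm = (1/2)MR² = (1/2)(0.88)(0.47)² = 0.097196 kg m²; centre at d = 0.73 m, so the parallel axis theorem gives I = 0.097196 + (0.88)(0.73)² = 0.56615 kg m².
Thin ring: I_cm = MR² = (6)(0.28)² = 0.4704 kg m²; centre at d = 0.22 m, so the parallel axis theorem gives I = 0.4704 + (6)(0.22)² = 0.7608 kg m².
Thin ring: I_cm = MR² = (0.42)(0.46)² = 0.088872 kg m²; axis through the centre, so I = 0.088872 kg m².
Total I = 1.4158 kg m²; total mass M = 7.3 kg.
k = √(I/M) = √(1.4158/7.3) = 0.4404 m.

0.440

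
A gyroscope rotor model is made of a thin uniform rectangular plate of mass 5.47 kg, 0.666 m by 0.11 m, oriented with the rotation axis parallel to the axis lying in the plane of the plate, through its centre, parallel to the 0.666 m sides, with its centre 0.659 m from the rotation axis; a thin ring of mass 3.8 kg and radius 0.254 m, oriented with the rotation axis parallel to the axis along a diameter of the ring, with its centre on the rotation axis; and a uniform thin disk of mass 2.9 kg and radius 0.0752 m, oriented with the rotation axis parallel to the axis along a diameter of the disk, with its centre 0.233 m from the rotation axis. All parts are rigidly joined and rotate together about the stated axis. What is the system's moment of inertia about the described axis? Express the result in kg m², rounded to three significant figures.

Rectangular plate: I_cm = (1/12)Mb² = (1/12)(5.47)(0.11)² = 0.0055156 kg m²; centre at d = 0.659 m, so I = I_cm + Md² gives I = 0.0055156 + (5.47)(0.659)² = 2.381 kg m².
Thin ring: I_cm = (1/2)MR² = (1/2)(3.8)(0.254)² = 0.12258 kg m²; axis through the centre, so I = 0.12258 kg m².
Thin disk: I_cm = (1/4)MR² = (1/4)(2.9)(0.0752)² = 0.0040999 kg m²; centre at d = 0.233 m, so I = I_cm + Md² gives I = 0.0040999 + (2.9)(0.233)² = 0.16154 kg m².
Total I = 2.381 + 0.12258 + 0.16154 = 2.6652 kg m².

2.67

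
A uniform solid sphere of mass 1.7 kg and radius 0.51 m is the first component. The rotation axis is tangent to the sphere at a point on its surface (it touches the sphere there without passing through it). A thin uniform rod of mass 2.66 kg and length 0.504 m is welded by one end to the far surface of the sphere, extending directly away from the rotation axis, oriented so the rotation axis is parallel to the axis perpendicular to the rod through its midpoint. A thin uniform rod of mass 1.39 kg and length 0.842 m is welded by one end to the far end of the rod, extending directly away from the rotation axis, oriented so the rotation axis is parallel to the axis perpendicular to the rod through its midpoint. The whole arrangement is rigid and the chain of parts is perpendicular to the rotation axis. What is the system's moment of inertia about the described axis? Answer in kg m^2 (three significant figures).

10.3

Solid sphere: I_cm = (2/5)MR² = (2/5)(1.7)(0.51)² = 0.17687 kg m^2; centre at d = 0.51 m, so the parallel axis theorem gives I = 0.17687 + (1.7)(0.51)² = 0.61904 kg m^2.
Thin rod: I_cm = (1/12)ML² = (1/12)(2.66)(0.504)² = 0.056307 kg m^2; centre at d = 0.51 + 0.51 + 0.252 = 1.272 m, so the parallel axis theorem gives I = 0.056307 + (2.66)(1.272)² = 4.3601 kg m^2.
Thin rod: I_cm = (1/12)ML² = (1/12)(1.39)(0.842)² = 0.082122 kg m^2; centre at d = 0.51 + 0.51 + 0.252 + 0.252 + 0.421 = 1.945 m, so the parallel axis theorem gives I = 0.082122 + (1.39)(1.945)² = 5.3405 kg m^2.
Total I = 0.61904 + 4.3601 + 5.3405 = 10.32 kg m^2.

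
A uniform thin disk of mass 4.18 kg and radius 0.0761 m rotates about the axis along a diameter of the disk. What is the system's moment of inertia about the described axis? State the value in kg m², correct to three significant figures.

I_cm = (1/4)MR² = (1/4)(4.18)(0.0761)² = 0.0060518 kg m²; axis through the centre, so I = 0.0060518 kg m².

0.00605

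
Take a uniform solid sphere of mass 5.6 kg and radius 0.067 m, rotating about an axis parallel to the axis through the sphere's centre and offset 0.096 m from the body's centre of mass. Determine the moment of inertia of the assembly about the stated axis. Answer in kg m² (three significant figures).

0.0617

I_cm = (2/5)MR² = (2/5)(5.6)(0.067)² = 0.010055 kg m²; centre at d = 0.096 m, so the parallel axis theorem gives I = 0.010055 + (5.6)(0.096)² = 0.061665 kg m².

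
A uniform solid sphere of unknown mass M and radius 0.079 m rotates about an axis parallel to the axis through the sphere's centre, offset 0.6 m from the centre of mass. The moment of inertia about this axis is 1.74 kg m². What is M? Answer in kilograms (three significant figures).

I = I_cm + Md² = (2/5)MR² + Md² = M·[0.4·(0.079)² + (0.6)²] = M·0.3625.
So M = 1.74 / 0.3625 = 4.8 kg.

4.80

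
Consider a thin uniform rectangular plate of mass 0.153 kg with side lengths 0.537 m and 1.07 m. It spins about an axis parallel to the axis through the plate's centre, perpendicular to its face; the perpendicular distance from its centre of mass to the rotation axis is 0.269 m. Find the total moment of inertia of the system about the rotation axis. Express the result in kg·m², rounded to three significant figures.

I_cm = (1/12)M(a²+b²) = (1/12)(0.153)[(0.537)² + (1.07)²] = 0.018274 kg·m²; centre at d = 0.269 m, so I = I_cm + Md² gives I = 0.018274 + (0.153)(0.269)² = 0.029345 kg·m².

0.0293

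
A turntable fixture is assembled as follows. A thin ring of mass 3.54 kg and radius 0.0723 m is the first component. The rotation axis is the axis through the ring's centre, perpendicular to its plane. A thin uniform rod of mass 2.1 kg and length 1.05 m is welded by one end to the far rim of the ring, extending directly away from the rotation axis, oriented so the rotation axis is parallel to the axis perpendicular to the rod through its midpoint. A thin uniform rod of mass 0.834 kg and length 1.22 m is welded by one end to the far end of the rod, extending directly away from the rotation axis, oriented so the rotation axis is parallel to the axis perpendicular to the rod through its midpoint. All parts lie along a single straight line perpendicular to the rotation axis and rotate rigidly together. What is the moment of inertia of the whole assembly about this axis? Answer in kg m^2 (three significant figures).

Thin ring: I_cm = MR² = (3.54)(0.0723)² = 0.018505 kg m^2; axis through the centre, so I = 0.018505 kg m^2.
Thin rod: I_cm = (1/12)ML² = (1/12)(2.1)(1.05)² = 0.19294 kg m^2; centre at d = 0.0723 + 0.525 = 0.5973 m, so the parallel axis theorem gives I = 0.19294 + (2.1)(0.5973)² = 0.94215 kg m^2.
Thin rod: I_cm = (1/12)ML² = (1/12)(0.834)(1.22)² = 0.10344 kg m^2; centre at d = 0.0723 + 0.525 + 0.525 + 0.61 = 1.7323 m, so the parallel axis theorem gives I = 0.10344 + (0.834)(1.7323)² = 2.6062 kg m^2.
Total I = 0.018505 + 0.94215 + 2.6062 = 3.5668 kg m^2.

3.57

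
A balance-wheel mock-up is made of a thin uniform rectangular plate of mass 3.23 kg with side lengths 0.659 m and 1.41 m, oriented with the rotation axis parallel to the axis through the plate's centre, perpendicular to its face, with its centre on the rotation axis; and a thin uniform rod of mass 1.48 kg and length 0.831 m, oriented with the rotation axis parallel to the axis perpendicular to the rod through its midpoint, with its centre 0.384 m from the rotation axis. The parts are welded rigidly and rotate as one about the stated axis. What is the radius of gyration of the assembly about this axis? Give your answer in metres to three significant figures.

0.450

Rectangular plate: I_cm = (1/12)M(a²+b²) = (1/12)(3.23)[(0.659)² + (1.41)²] = 0.65202 kg m^2; axis through the centre, so I = 0.65202 kg m^2.
Thin rod: I_cm = (1/12)ML² = (1/12)(1.48)(0.831)² = 0.085169 kg m^2; centre at d = 0.384 m, so the parallel axis theorem gives I = 0.085169 + (1.48)(0.384)² = 0.3034 kg m^2.
Total I = 0.95543 kg m^2; total mass M = 4.71 kg.
k = √(I/M) = √(0.95543/4.71) = 0.45039 m.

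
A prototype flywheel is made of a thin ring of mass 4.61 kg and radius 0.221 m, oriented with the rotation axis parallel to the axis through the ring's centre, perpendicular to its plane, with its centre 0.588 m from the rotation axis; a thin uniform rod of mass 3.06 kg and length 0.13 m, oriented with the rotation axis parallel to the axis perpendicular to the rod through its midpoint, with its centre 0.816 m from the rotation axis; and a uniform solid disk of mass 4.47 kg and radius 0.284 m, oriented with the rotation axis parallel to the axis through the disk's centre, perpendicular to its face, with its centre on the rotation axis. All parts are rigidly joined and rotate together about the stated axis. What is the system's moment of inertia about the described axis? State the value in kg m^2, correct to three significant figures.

Thin ring: I_cm = MR² = (4.61)(0.221)² = 0.22516 kg m^2; centre at d = 0.588 m, so I = I_cm + Md² gives I = 0.22516 + (4.61)(0.588)² = 1.819 kg m^2.
Thin rod: I_cm = (1/12)ML² = (1/12)(3.06)(0.13)² = 0.0043095 kg m^2; centre at d = 0.816 m, so I = I_cm + Md² gives I = 0.0043095 + (3.06)(0.816)² = 2.0418 kg m^2.
Solid disk: I_cm = (1/2)MR² = (1/2)(4.47)(0.284)² = 0.18027 kg m^2; axis through the centre, so I = 0.18027 kg m^2.
Total I = 1.819 + 2.0418 + 0.18027 = 4.0411 kg m^2.

4.04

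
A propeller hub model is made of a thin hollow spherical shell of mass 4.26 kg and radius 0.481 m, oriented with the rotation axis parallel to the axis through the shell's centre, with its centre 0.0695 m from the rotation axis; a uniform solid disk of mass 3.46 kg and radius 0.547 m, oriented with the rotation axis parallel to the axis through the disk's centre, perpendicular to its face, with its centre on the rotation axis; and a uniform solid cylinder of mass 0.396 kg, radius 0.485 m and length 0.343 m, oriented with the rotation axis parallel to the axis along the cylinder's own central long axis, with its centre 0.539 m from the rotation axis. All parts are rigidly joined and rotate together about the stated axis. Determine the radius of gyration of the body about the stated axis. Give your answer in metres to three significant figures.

0.409

Spherical shell: I_cm = (2/3)MR² = (2/3)(4.26)(0.481)² = 0.65707 kg·m²; centre at d = 0.0695 m, so I = I_cm + Md² gives I = 0.65707 + (4.26)(0.0695)² = 0.67764 kg·m².
Solid disk: I_cm = (1/2)MR² = (1/2)(3.46)(0.547)² = 0.51763 kg·m²; axis through the centre, so I = 0.51763 kg·m².
Solid cylinder: I_cm = (1/2)MR² = (1/2)(0.396)(0.485)² = 0.046575 kg·m²; centre at d = 0.539 m, so I = I_cm + Md² gives I = 0.046575 + (0.396)(0.539)² = 0.16162 kg·m².
Total I = 1.3569 kg·m²; total mass M = 8.116 kg.
k = √(I/M) = √(1.3569/8.116) = 0.40889 m.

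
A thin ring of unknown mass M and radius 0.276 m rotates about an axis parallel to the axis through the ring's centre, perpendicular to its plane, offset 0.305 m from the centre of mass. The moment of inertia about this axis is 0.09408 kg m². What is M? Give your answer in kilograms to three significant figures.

I = I_cm + Md² = MR² + Md² = M·[1·(0.276)² + (0.305)²] = M·0.1692.
So M = 0.09408 / 0.1692 = 0.55603 kg.

0.556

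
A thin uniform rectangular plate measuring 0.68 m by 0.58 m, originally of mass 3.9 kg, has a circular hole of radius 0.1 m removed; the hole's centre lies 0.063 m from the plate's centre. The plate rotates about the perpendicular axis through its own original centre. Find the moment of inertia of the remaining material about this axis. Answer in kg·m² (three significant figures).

Unpierced body about its centre: I₀ = (1/12)M(a²+b²) = (1/12)(3.9)[(0.68)² + (0.58)²] = 0.25961 kg·m².
The removed disk has mass m = M·πr²/(ab) = (3.9)·π(0.1)²/(0.68·0.58) = 0.31065 kg (same uniform areal density).
Its moment of inertia about the rotation axis (parallel-axis theorem): I_hole = (1/2)mr² + md² = (1/2)(0.31065)(0.1)² + (0.31065)(0.063)² = 0.0027863 kg·m².
Treating the hole as negative mass, I = I₀ − I_hole = 0.25961 − 0.0027863 = 0.25682 kg·m².

0.257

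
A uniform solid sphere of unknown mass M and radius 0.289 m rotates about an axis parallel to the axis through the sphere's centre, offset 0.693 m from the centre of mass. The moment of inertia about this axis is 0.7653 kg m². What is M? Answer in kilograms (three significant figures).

I = I_cm + Md² = (2/5)MR² + Md² = M·[0.4·(0.289)² + (0.693)²] = M·0.51366.
So M = 0.7653 / 0.51366 = 1.4899 kg.

1.49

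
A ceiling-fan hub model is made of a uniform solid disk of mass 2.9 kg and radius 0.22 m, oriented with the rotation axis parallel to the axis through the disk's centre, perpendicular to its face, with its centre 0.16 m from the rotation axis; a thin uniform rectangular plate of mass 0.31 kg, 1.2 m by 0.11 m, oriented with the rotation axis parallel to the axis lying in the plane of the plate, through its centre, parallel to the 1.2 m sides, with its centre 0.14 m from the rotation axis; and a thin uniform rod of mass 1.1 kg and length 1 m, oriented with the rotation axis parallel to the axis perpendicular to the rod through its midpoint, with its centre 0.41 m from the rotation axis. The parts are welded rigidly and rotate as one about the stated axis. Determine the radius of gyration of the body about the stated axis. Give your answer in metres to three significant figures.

0.315

Solid disk: I_cm = (1/2)MR² = (1/2)(2.9)(0.22)² = 0.07018 kg m²; centre at d = 0.16 m, so the parallel axis theorem gives I = 0.07018 + (2.9)(0.16)² = 0.14442 kg m².
Rectangular plate: I_cm = (1/12)Mb² = (1/12)(0.31)(0.11)² = 0.00031258 kg m²; centre at d = 0.14 m, so the parallel axis theorem gives I = 0.00031258 + (0.31)(0.14)² = 0.0063886 kg m².
Thin rod: I_cm = (1/12)ML² = (1/12)(1.1)(1)² = 0.091667 kg m²; centre at d = 0.41 m, so the parallel axis theorem gives I = 0.091667 + (1.1)(0.41)² = 0.27658 kg m².
Total I = 0.42739 kg m²; total mass M = 4.31 kg.
k = √(I/M) = √(0.42739/4.31) = 0.3149 m.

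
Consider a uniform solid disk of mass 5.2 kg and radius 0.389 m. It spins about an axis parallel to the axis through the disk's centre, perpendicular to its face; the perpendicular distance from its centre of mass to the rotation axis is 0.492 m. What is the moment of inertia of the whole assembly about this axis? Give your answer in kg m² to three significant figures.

1.65

I_cm = (1/2)MR² = (1/2)(5.2)(0.389)² = 0.39343 kg m²; centre at d = 0.492 m, so the parallel axis theorem gives I = 0.39343 + (5.2)(0.492)² = 1.6522 kg m².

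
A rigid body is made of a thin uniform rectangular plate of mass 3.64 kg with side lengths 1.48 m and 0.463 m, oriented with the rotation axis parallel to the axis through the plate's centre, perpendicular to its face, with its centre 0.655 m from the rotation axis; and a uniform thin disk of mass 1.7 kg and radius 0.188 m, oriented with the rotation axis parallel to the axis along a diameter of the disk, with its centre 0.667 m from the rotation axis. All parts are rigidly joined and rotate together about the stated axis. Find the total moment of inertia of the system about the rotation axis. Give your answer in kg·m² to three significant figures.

3.06

Rectangular plate: I_cm = (1/12)M(a²+b²) = (1/12)(3.64)[(1.48)² + (0.463)²] = 0.72945 kg·m²; centre at d = 0.655 m, so I = I_cm + Md² gives I = 0.72945 + (3.64)(0.655)² = 2.2911 kg·m².
Thin disk: I_cm = (1/4)MR² = (1/4)(1.7)(0.188)² = 0.015021 kg·m²; centre at d = 0.667 m, so I = I_cm + Md² gives I = 0.015021 + (1.7)(0.667)² = 0.77133 kg·m².
Total I = 2.2911 + 0.77133 = 3.0624 kg·m².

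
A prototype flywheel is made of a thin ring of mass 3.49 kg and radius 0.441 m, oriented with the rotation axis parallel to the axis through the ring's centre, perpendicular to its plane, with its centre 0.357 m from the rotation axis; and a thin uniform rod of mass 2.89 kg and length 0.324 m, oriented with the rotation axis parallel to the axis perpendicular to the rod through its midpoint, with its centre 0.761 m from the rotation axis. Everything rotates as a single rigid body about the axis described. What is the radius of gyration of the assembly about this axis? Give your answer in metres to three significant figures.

Thin ring: I_cm = MR² = (3.49)(0.441)² = 0.67874 kg·m²; centre at d = 0.357 m, so I = I_cm + Md² gives I = 0.67874 + (3.49)(0.357)² = 1.1235 kg·m².
Thin rod: I_cm = (1/12)ML² = (1/12)(2.89)(0.324)² = 0.025282 kg·m²; centre at d = 0.761 m, so I = I_cm + Md² gives I = 0.025282 + (2.89)(0.761)² = 1.6989 kg·m².
Total I = 2.8225 kg·m²; total mass M = 6.38 kg.
k = √(I/M) = √(2.8225/6.38) = 0.66513 m.

0.665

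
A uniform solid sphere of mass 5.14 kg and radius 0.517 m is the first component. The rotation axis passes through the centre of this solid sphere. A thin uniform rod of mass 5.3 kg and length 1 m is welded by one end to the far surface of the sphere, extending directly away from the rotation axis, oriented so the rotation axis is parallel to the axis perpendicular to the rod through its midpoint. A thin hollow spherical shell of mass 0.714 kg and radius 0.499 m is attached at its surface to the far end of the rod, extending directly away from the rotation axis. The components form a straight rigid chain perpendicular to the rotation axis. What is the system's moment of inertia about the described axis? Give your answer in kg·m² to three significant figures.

9.49

Solid sphere: I_cm = (2/5)MR² = (2/5)(5.14)(0.517)² = 0.54955 kg·m²; axis through the centre, so I = 0.54955 kg·m².
Thin rod: I_cm = (1/12)ML² = (1/12)(5.3)(1)² = 0.44167 kg·m²; centre at d = 0.517 + 0.5 = 1.017 m, so I = I_cm + Md² gives I = 0.44167 + (5.3)(1.017)² = 5.9234 kg·m².
Spherical shell: I_cm = (2/3)MR² = (2/3)(0.714)(0.499)² = 0.11852 kg·m²; centre at d = 0.517 + 0.5 + 0.5 + 0.499 = 2.016 m, so I = I_cm + Md² gives I = 0.11852 + (0.714)(2.016)² = 3.0204 kg·m².
Total I = 0.54955 + 5.9234 + 3.0204 = 9.4933 kg·m².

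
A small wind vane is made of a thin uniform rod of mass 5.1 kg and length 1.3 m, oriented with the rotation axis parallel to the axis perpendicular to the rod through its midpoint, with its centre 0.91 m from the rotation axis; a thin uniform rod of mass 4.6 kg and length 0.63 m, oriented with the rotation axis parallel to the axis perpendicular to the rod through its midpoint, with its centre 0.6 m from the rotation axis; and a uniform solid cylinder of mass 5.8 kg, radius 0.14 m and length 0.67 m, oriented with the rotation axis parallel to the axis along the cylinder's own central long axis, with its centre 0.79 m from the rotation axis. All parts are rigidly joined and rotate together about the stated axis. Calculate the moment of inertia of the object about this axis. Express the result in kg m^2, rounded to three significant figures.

Thin rod: I_cm = (1/12)ML² = (1/12)(5.1)(1.3)² = 0.71825 kg m^2; centre at d = 0.91 m, so I = I_cm + Md² gives I = 0.71825 + (5.1)(0.91)² = 4.9416 kg m^2.
Thin rod: I_cm = (1/12)ML² = (1/12)(4.6)(0.63)² = 0.15215 kg m^2; centre at d = 0.6 m, so I = I_cm + Md² gives I = 0.15215 + (4.6)(0.6)² = 1.8081 kg m^2.
Solid cylinder: I_cm = (1/2)MR² = (1/2)(5.8)(0.14)² = 0.05684 kg m^2; centre at d = 0.79 m, so I = I_cm + Md² gives I = 0.05684 + (5.8)(0.79)² = 3.6766 kg m^2.
Total I = 4.9416 + 1.8081 + 3.6766 = 10.426 kg m^2.

10.4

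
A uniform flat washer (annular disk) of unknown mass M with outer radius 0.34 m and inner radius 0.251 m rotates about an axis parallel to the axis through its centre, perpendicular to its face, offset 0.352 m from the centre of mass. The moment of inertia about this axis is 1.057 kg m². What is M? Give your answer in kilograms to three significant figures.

I = I_cm + Md² = (1/2)M(R²+r²) + Md² = M·[0.5·[(0.34)² + (0.251)²] + (0.352)²] = M·0.2132.
So M = 1.057 / 0.2132 = 4.9577 kg.

4.96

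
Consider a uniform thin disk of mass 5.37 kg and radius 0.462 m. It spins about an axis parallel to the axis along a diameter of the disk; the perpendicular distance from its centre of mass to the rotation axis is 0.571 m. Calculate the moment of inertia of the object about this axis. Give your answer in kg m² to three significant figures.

I_cm = (1/4)MR² = (1/4)(5.37)(0.462)² = 0.28655 kg m²; centre at d = 0.571 m, so the parallel axis theorem gives I = 0.28655 + (5.37)(0.571)² = 2.0374 kg m².

2.04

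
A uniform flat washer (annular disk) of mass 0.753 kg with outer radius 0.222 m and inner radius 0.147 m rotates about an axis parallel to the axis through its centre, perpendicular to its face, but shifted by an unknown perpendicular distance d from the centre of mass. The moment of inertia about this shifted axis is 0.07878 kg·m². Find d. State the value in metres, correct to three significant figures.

About the centre-of-mass axis, I_cm = (1/2)M(R²+r²) = (1/2)(0.753)[(0.222)² + (0.147)²] = 0.026691 kg·m².
Parallel axis theorem: I = I_cm + Md², so Md² = 0.07878 − 0.026691 = 0.052089 kg·m².
d = √(0.052089 / 0.753) = 0.26301 m.

0.263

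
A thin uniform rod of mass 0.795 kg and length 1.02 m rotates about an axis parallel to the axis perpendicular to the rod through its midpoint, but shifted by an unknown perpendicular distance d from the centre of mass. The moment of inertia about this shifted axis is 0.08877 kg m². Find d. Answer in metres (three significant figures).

0.158

About the centre-of-mass axis, I_cm = (1/12)ML² = (1/12)(0.795)(1.02)² = 0.068927 kg m².
Parallel axis theorem: I = I_cm + Md², so Md² = 0.08877 − 0.068927 = 0.019844 kg m².
d = √(0.019844 / 0.795) = 0.15799 m.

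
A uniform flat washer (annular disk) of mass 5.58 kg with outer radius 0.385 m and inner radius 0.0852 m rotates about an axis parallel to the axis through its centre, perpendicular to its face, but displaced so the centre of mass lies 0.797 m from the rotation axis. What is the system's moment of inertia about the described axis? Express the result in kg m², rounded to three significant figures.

I_cm = (1/2)M(R²+r²) = (1/2)(5.58)[(0.385)² + (0.0852)²] = 0.4338 kg m²; centre at d = 0.797 m, so I = I_cm + Md² gives I = 0.4338 + (5.58)(0.797)² = 3.9783 kg m².

3.98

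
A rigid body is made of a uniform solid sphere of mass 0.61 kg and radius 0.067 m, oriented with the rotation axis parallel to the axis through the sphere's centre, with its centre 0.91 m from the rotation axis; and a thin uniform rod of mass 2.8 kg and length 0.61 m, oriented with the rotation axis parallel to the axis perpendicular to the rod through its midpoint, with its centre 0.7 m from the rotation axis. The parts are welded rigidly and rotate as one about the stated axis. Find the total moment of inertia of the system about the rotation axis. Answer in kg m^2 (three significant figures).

Solid sphere: I_cm = (2/5)MR² = (2/5)(0.61)(0.067)² = 0.0010953 kg m^2; centre at d = 0.91 m, so the parallel axis theorem gives I = 0.0010953 + (0.61)(0.91)² = 0.50624 kg m^2.
Thin rod: I_cm = (1/12)ML² = (1/12)(2.8)(0.61)² = 0.086823 kg m^2; centre at d = 0.7 m, so the parallel axis theorem gives I = 0.086823 + (2.8)(0.7)² = 1.4588 kg m^2.
Total I = 0.50624 + 1.4588 = 1.9651 kg m^2.

1.97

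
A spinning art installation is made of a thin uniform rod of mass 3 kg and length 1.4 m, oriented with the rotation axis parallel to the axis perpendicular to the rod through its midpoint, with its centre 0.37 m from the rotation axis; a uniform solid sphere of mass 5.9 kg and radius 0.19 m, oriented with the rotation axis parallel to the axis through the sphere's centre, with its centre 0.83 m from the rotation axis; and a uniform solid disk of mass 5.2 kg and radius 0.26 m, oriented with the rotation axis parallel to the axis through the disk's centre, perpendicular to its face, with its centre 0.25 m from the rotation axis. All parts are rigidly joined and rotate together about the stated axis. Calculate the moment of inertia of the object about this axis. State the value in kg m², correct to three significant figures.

Thin rod: I_cm = (1/12)ML² = (1/12)(3)(1.4)² = 0.49 kg m²; centre at d = 0.37 m, so I = I_cm + Md² gives I = 0.49 + (3)(0.37)² = 0.9007 kg m².
Solid sphere: I_cm = (2/5)MR² = (2/5)(5.9)(0.19)² = 0.085196 kg m²; centre at d = 0.83 m, so I = I_cm + Md² gives I = 0.085196 + (5.9)(0.83)² = 4.1497 kg m².
Solid disk: I_cm = (1/2)MR² = (1/2)(5.2)(0.26)² = 0.17576 kg m²; centre at d = 0.25 m, so I = I_cm + Md² gives I = 0.17576 + (5.2)(0.25)² = 0.50076 kg m².
Total I = 0.9007 + 4.1497 + 0.50076 = 5.5512 kg m².

5.55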